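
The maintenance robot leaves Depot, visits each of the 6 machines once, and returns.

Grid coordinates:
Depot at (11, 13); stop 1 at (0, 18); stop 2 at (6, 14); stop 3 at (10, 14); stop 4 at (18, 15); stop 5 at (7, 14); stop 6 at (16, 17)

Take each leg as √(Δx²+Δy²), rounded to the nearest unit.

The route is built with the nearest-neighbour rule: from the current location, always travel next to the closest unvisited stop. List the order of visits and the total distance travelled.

From Depot: distances to unvisited — stop 3=1, stop 5=4, stop 2=5, stop 6=6, stop 4=7, stop 1=12. Nearest is stop 3 (1).
From stop 3: distances to unvisited — stop 5=3, stop 2=4, stop 6=7, stop 4=8, stop 1=11. Nearest is stop 5 (3).
From stop 5: distances to unvisited — stop 2=1, stop 1=8, stop 6=9, stop 4=11. Nearest is stop 2 (1).
From stop 2: distances to unvisited — stop 1=7, stop 6=10, stop 4=12. Nearest is stop 1 (7).
From stop 1: distances to unvisited — stop 6=16, stop 4=18. Nearest is stop 6 (16).
From stop 6: distances to unvisited — stop 4=3. Nearest is stop 4 (3).
Return stop 4→Depot: 7.
Total = 1 + 3 + 1 + 7 + 16 + 3 + 7 = 38.

38 along Depot → stop 3 → stop 5 → stop 2 → stop 1 → stop 6 → stop 4 → Depot.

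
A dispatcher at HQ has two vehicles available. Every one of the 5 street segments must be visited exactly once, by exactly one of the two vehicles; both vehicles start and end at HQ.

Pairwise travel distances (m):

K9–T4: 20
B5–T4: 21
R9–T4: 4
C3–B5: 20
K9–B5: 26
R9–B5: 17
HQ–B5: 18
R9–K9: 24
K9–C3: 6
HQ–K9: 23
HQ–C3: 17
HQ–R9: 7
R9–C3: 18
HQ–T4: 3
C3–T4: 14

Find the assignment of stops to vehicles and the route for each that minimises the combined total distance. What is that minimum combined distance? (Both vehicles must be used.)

Try each way of splitting the stops between the two vehicles (each non-empty) and, for each split, find the best tour for each vehicle:
  {R9} + {K9, C3, B5, T4}: 14 + 67 = 81
  {K9} + {R9, C3, B5, T4}: 46 + 61 = 107
  {R9, K9} + {C3, B5, T4}: 54 + 55 = 109
  {C3} + {R9, K9, B5, T4}: 34 + 73 = 107
  {R9, C3} + {K9, B5, T4}: 42 + 67 = 109
  {K9, C3} + {R9, B5, T4}: 46 + 42 = 88
  … (15 splits in total)
  {R9, K9, C3, B5} + {T4}: 73 + 6 = 79  ← best
Best: vehicle 1 HQ → R9 → B5 → K9 → C3 → HQ = 73; vehicle 2 HQ → T4 → HQ = 6; combined 79.

Minimum combined distance: 79 m.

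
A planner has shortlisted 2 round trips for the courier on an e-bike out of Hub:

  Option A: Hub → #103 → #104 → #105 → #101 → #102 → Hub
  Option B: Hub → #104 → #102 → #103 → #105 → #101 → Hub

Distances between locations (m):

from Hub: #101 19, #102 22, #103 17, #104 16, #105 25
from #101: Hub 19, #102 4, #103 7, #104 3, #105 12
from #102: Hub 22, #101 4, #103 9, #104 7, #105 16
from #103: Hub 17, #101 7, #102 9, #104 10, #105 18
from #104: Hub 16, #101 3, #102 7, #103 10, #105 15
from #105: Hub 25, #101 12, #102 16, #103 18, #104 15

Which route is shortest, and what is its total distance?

Shortest is Option A, total 80 m.

Option A: 17 + 10 + 15 + 12 + 4 + 22 = 80
Option B: 16 + 7 + 9 + 18 + 12 + 19 = 81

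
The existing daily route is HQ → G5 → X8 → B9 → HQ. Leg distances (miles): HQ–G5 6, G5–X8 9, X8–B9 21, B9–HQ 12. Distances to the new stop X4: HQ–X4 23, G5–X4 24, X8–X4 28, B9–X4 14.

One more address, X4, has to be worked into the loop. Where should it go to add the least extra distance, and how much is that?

Insertion cost between consecutive stops i–j is d(i,X4) + d(X4,j) − d(i,j):
  between HQ and G5: 23 + 24 − 6 = 41
  between G5 and X8: 24 + 28 − 9 = 43
  between X8 and B9: 28 + 14 − 21 = 21
  between B9 and HQ: 14 + 23 − 12 = 25
Cheapest insertion is between X8 and B9, adding 21.
New total = 48 + 21 = 69.

+21 miles — insert X4 between X8 and B9.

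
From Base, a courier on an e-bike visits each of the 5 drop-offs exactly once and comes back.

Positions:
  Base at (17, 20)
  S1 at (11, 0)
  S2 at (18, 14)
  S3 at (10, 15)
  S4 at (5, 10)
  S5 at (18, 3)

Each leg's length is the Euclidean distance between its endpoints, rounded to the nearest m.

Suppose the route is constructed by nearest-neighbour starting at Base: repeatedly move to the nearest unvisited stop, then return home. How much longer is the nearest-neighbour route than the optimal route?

Excess over optimum: 5 m.

Base: S2=6, S3=9, S4=16, S5=17, S1=21 ⇒ S2
S2: S3=8, S5=11, S4=14, S1=16 ⇒ S3
S3: S4=7, S5=14, S1=15 ⇒ S4
S4: S1=12, S5=15 ⇒ S1
S1: S5=8 ⇒ S5
NN route Base → S2 → S3 → S4 → S1 → S5 → Base costs 58.
Optimal: Base → S2 → S5 → S1 → S4 → S3 → Base costs 53 (by enumerating all 60 distinct tours).
Excess = 58 − 53 = 5.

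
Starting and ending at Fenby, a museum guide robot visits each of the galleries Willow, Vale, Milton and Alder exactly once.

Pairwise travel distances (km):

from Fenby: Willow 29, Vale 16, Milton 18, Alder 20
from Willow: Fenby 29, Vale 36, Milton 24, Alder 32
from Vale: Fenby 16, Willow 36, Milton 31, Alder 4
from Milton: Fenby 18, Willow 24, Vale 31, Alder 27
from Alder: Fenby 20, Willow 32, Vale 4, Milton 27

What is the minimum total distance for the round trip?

94 km — the shortest possible round trip.

There are 12 distinct closed tours to check (reversals are equivalent).
Fenby → Willow → Vale → Milton → Alder → Fenby: 29+36+31+27+20 = 143
Fenby → Willow → Vale → Alder → Milton → Fenby: 29+36+4+27+18 = 114
Fenby → Willow → Milton → Vale → Alder → Fenby: 29+24+31+4+20 = 108
Fenby → Willow → Milton → Alder → Vale → Fenby: 29+24+27+4+16 = 100
Fenby → Willow → Alder → Vale → Milton → Fenby: 29+32+4+31+18 = 114
Fenby → Willow → Alder → Milton → Vale → Fenby: 29+32+27+31+16 = 135
Fenby → Vale → Willow → Milton → Alder → Fenby: 16+36+24+27+20 = 123
Fenby → Vale → Willow → Alder → Milton → Fenby: 16+36+32+27+18 = 129
Fenby → Vale → Milton → Willow → Alder → Fenby: 16+31+24+32+20 = 123
Fenby → Vale → Alder → Willow → Milton → Fenby: 16+4+32+24+18 = 94
Fenby → Milton → Willow → Vale → Alder → Fenby: 18+24+36+4+20 = 102
Fenby → Milton → Vale → Willow → Alder → Fenby: 18+31+36+32+20 = 137
The minimum is 94.
One optimal route: Fenby → Vale → Alder → Willow → Milton → Fenby (or its reverse).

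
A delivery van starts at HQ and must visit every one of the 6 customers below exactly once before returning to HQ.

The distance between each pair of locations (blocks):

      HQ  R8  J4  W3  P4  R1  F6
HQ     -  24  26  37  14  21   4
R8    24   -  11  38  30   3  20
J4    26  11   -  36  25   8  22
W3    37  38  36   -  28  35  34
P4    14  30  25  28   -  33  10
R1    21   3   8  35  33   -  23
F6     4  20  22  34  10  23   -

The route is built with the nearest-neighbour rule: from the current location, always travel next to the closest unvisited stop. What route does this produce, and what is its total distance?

At HQ the remaining stops are F6 4, P4 14, R1 21, R8 24, J4 26, W3 37; go to F6.
At F6 the remaining stops are P4 10, R8 20, J4 22, R1 23, W3 34; go to P4.
At P4 the remaining stops are J4 25, W3 28, R8 30, R1 33; go to J4.
At J4 the remaining stops are R1 8, R8 11, W3 36; go to R1.
At R1 the remaining stops are R8 3, W3 35; go to R8.
At R8 the remaining stops are W3 38; go to W3.
Return W3→HQ: 37.
Total = 4 + 10 + 25 + 8 + 3 + 38 + 37 = 125.

Nearest-neighbour total = 125 blocks; route HQ → F6 → P4 → J4 → R1 → R8 → W3 → HQ.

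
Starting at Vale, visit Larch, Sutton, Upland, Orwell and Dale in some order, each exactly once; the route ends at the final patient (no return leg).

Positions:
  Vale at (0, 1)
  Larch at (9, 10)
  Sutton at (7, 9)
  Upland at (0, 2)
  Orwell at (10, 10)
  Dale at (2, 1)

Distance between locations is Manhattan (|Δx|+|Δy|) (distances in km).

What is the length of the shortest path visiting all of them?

There are 5! = 120 possible orderings.
Vale - Larch - Sutton - Upland - Orwell - Dale: 18+3+14+18+17 = 70
Vale - Larch - Sutton - Upland - Dale - Orwell: 18+3+14+3+17 = 55
Vale - Larch - Sutton - Orwell - Upland - Dale: 18+3+4+18+3 = 46
Vale - Larch - Sutton - Orwell - Dale - Upland: 18+3+4+17+3 = 45
Vale - Larch - Sutton - Dale - Upland - Orwell: 18+3+13+3+18 = 55
Vale - Larch - Sutton - Dale - Orwell - Upland: 18+3+13+17+18 = 69
Vale - Larch - Upland - Sutton - Orwell - Dale: 18+17+14+4+17 = 70
Vale - Larch - Upland - Sutton - Dale - Orwell: 18+17+14+13+17 = 79
Vale - Larch - Upland - Orwell - Sutton - Dale: 18+17+18+4+13 = 70
Vale - Larch - Upland - Orwell - Dale - Sutton: 18+17+18+17+13 = 83
Vale - Larch - Upland - Dale - Sutton - Orwell: 18+17+3+13+4 = 55
Vale - Larch - Upland - Dale - Orwell - Sutton: 18+17+3+17+4 = 59
Vale - Larch - Orwell - Sutton - Upland - Dale: 18+1+4+14+3 = 40
Vale - Larch - Orwell - Sutton - Dale - Upland: 18+1+4+13+3 = 39
… (106 more)
Vale - Upland - Dale - Sutton - Larch - Orwell: 1+3+13+3+1 = 21  ← best
The minimum is 21.
One shortest path: Vale → Upland → Dale → Sutton → Larch → Orwell.

21 km — the minimum one-way total.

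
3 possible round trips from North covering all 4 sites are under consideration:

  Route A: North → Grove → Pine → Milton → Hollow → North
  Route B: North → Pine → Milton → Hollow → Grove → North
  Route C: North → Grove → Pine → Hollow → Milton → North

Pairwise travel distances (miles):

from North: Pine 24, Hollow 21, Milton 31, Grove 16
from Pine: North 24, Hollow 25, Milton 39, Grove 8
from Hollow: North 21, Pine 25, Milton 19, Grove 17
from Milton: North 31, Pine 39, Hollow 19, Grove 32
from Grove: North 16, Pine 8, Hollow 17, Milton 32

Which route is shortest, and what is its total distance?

Shortest is Route C, total 99 miles.

Route A: 16 + 8 + 39 + 19 + 21 = 103
Route B: 24 + 39 + 19 + 17 + 16 = 115
Route C: 16 + 8 + 25 + 19 + 31 = 99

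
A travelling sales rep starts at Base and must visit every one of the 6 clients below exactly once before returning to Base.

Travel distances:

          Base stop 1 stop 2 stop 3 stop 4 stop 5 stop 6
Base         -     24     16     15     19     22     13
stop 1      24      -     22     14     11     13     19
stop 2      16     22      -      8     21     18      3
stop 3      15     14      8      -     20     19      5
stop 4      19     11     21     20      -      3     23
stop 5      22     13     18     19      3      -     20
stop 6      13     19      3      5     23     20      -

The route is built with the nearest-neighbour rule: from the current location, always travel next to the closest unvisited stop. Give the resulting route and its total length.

Total distance 74 via the nearest-neighbour route Base → stop 6 → stop 2 → stop 3 → stop 1 → stop 4 → stop 5 → Base.

Base → [stop 6:13 / stop 3:15 / stop 2:16 / stop 4:19 / stop 5:22 / stop 1:24] → stop 6 (13)
stop 6 → [stop 2:3 / stop 3:5 / stop 1:19 / stop 5:20 / stop 4:23] → stop 2 (3)
stop 2 → [stop 3:8 / stop 5:18 / stop 4:21 / stop 1:22] → stop 3 (8)
stop 3 → [stop 1:14 / stop 5:19 / stop 4:20] → stop 1 (14)
stop 1 → [stop 4:11 / stop 5:13] → stop 4 (11)
stop 4 → [stop 5:3] → stop 5 (3)
Return stop 5→Base: 22.
Total = 13 + 3 + 8 + 14 + 11 + 3 + 22 = 74.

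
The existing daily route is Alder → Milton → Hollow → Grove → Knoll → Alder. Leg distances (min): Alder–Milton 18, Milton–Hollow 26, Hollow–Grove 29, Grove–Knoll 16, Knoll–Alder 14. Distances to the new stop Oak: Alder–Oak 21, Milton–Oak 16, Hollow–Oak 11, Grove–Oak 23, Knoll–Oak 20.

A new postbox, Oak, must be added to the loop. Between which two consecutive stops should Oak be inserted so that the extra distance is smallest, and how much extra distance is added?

Adding 1 min by placing Oak on the Milton–Hollow leg.

Insertion cost between consecutive stops i–j is d(i,Oak) + d(Oak,j) − d(i,j):
  between Alder and Milton: 21 + 16 − 18 = 19
  between Milton and Hollow: 16 + 11 − 26 = 1
  between Hollow and Grove: 11 + 23 − 29 = 5
  between Grove and Knoll: 23 + 20 − 16 = 27
  between Knoll and Alder: 20 + 21 − 14 = 27
Cheapest insertion is between Milton and Hollow, adding 1.
New total = 103 + 1 = 104.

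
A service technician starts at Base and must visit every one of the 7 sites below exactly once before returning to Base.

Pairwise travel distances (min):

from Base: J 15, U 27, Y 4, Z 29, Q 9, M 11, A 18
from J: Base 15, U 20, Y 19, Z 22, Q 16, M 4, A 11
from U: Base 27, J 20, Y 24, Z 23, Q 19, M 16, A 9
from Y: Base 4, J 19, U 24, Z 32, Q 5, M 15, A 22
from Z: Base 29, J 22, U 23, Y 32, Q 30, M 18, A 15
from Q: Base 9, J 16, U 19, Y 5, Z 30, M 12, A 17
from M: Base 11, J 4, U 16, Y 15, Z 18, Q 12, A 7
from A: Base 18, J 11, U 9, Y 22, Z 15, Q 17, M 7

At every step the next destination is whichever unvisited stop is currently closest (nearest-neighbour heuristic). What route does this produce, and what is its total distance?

Nearest-neighbour total = 97 min; route Base → Y → Q → M → J → A → U → Z → Base.

Base → [Y:4 / Q:9 / M:11 / J:15 / A:18 / U:27 / Z:29] → Y (4)
Y → [Q:5 / M:15 / J:19 / A:22 / U:24 / Z:32] → Q (5)
Q → [M:12 / J:16 / A:17 / U:19 / Z:30] → M (12)
M → [J:4 / A:7 / U:16 / Z:18] → J (4)
J → [A:11 / U:20 / Z:22] → A (11)
A → [U:9 / Z:15] → U (9)
U → [Z:23] → Z (23)
Return Z→Base: 29.
Total = 4 + 5 + 12 + 4 + 11 + 9 + 23 + 29 = 97.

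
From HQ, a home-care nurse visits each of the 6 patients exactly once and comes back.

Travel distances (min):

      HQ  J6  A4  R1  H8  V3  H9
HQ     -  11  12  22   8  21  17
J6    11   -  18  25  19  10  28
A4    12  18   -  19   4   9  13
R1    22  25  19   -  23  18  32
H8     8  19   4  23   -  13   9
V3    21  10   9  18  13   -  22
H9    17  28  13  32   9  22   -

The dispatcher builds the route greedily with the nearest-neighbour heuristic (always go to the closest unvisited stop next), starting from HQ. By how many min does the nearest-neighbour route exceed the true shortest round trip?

HQ: H8=8, J6=11, A4=12, H9=17, V3=21, R1=22 ⇒ H8
H8: A4=4, H9=9, V3=13, J6=19, R1=23 ⇒ A4
A4: V3=9, H9=13, J6=18, R1=19 ⇒ V3
V3: J6=10, R1=18, H9=22 ⇒ J6
J6: R1=25, H9=28 ⇒ R1
R1: H9=32 ⇒ H9
NN route HQ → H8 → A4 → V3 → J6 → R1 → H9 → HQ costs 105.
Optimal: HQ → J6 → V3 → R1 → A4 → H8 → H9 → HQ costs 88 (by enumerating all 360 distinct tours).
Excess = 105 − 88 = 17.

The nearest-neighbour route is 17 min longer than optimal.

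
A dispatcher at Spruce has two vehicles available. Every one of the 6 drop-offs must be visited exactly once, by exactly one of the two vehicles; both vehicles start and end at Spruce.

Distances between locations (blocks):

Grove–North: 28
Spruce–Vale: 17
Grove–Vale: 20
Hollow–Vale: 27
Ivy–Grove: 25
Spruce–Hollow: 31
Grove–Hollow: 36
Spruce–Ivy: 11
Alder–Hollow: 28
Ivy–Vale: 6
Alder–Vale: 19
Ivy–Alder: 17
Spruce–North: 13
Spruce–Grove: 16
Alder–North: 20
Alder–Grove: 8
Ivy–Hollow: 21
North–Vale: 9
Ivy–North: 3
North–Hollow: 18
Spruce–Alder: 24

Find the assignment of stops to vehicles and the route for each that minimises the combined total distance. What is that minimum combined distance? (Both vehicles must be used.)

Check every non-empty split of the stops between the two vehicles; for each half take its own optimal tour:
  {Ivy} + {Alder, Grove, North, Hollow, Vale}: 22 + 96 = 118
  {Alder} + {Ivy, Grove, North, Hollow, Vale}: 48 + 94 = 142
  {Ivy, Alder} + {Grove, North, Hollow, Vale}: 52 + 94 = 146
  {Grove} + {Ivy, Alder, North, Hollow, Vale}: 32 + 95 = 127
  {Ivy, Grove} + {Alder, North, Hollow, Vale}: 52 + 95 = 147
  {Alder, Grove} + {Ivy, North, Hollow, Vale}: 48 + 75 = 123
  … (31 splits in total)
  {Alder, Grove, North, Hollow} + {Ivy, Vale}: 83 + 34 = 117  ← best
Best: vehicle 1 Spruce → Grove → Alder → Hollow → North → Spruce = 83; vehicle 2 Spruce → Ivy → Vale → Spruce = 34; combined 117.

Minimum combined distance: 117 blocks.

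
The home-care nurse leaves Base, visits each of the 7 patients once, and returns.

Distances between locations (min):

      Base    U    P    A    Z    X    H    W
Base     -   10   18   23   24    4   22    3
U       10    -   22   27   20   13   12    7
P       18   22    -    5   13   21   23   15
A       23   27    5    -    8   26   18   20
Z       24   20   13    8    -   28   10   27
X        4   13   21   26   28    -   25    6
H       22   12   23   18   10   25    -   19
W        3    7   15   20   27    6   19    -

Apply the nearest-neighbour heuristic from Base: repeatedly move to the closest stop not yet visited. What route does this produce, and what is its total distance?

Nearest-neighbour total = 75 min; route Base → W → X → U → H → Z → A → P → Base.

Base → [W:3 / X:4 / U:10 / P:18 / H:22 / A:23 / Z:24] → W (3)
W → [X:6 / U:7 / P:15 / H:19 / A:20 / Z:27] → X (6)
X → [U:13 / P:21 / H:25 / A:26 / Z:28] → U (13)
U → [H:12 / Z:20 / P:22 / A:27] → H (12)
H → [Z:10 / A:18 / P:23] → Z (10)
Z → [A:8 / P:13] → A (8)
A → [P:5] → P (5)
Return P→Base: 18.
Total = 3 + 6 + 13 + 12 + 10 + 8 + 5 + 18 = 75.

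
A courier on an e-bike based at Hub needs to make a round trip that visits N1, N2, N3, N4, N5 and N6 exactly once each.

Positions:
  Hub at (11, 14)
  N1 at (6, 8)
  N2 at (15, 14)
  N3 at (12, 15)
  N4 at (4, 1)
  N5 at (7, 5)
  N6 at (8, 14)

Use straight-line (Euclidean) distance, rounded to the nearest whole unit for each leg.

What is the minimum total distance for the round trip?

There are 360 distinct closed tours to check (reversals are equivalent).
Hub → N1 → N2 → N3 → N4 → N5 → N6 → Hub: 8+11+3+16+5+9+3 = 55
Hub → N1 → N2 → N3 → N4 → N6 → N5 → Hub: 8+11+3+16+14+9+10 = 71
Hub → N1 → N2 → N3 → N5 → N4 → N6 → Hub: 8+11+3+11+5+14+3 = 55
Hub → N1 → N2 → N3 → N5 → N6 → N4 → Hub: 8+11+3+11+9+14+15 = 71
Hub → N1 → N2 → N3 → N6 → N4 → N5 → Hub: 8+11+3+4+14+5+10 = 55
Hub → N1 → N2 → N3 → N6 → N5 → N4 → Hub: 8+11+3+4+9+5+15 = 55
Hub → N1 → N2 → N4 → N3 → N5 → N6 → Hub: 8+11+17+16+11+9+3 = 75
Hub → N1 → N2 → N4 → N3 → N6 → N5 → Hub: 8+11+17+16+4+9+10 = 75
… (352 more)
Hub → N3 → N2 → N5 → N4 → N1 → N6 → Hub: 1+3+12+5+7+6+3 = 37  ← best
The minimum is 37.
One optimal route: Hub → N3 → N2 → N5 → N4 → N1 → N6 → Hub (or its reverse).

Minimum total distance: 37.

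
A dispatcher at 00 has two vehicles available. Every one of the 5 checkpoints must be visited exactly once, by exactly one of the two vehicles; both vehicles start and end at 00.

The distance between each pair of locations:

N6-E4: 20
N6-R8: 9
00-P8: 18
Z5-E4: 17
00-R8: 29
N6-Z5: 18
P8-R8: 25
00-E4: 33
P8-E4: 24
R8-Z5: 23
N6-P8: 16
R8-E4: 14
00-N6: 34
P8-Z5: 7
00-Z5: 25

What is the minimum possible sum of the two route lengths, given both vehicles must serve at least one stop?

135 — the smallest possible combined total.

There are 2^4 − 1 = 15 ways to divide the 5 stops into two non-empty groups. For each, the best each vehicle can do is its own shortest tour through its group:
  {N6} + {P8, R8, Z5, E4}: 68 + 85 = 153
  {P8} + {N6, R8, Z5, E4}: 36 + 99 = 135
  {N6, P8} + {R8, Z5, E4}: 68 + 85 = 153
  {R8} + {N6, P8, Z5, E4}: 58 + 96 = 154
  {N6, R8} + {P8, Z5, E4}: 72 + 75 = 147
  {P8, R8} + {N6, Z5, E4}: 72 + 96 = 168
  … (15 splits in total)
Best: vehicle 1 00 → P8 → 00 = 36; vehicle 2 00 → N6 → R8 → E4 → Z5 → 00 = 99; combined 135.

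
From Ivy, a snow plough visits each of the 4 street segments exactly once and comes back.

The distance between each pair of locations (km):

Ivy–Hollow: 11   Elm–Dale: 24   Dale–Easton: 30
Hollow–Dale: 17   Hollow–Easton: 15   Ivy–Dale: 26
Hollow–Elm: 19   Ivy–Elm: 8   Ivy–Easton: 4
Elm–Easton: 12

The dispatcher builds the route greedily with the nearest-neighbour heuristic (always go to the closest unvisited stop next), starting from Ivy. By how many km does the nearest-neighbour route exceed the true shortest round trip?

10 km longer than the optimal tour.

Ivy: Easton=4, Elm=8, Hollow=11, Dale=26 ⇒ Easton
Easton: Elm=12, Hollow=15, Dale=30 ⇒ Elm
Elm: Hollow=19, Dale=24 ⇒ Hollow
Hollow: Dale=17 ⇒ Dale
NN route Ivy → Easton → Elm → Hollow → Dale → Ivy costs 78.
Optimal: Ivy → Hollow → Dale → Elm → Easton → Ivy costs 68 (by enumerating all 12 distinct tours).
Excess = 78 − 68 = 10.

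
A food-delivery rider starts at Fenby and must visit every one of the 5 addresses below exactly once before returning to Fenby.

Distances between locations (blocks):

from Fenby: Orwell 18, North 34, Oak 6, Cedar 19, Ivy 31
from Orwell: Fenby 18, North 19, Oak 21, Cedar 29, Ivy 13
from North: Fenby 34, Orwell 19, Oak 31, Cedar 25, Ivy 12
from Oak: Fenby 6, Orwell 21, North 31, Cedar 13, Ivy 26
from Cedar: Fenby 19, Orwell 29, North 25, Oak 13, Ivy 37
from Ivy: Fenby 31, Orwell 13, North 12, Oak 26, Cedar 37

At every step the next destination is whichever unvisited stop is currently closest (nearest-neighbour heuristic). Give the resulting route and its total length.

Fenby → [Oak:6 / Orwell:18 / Cedar:19 / Ivy:31 / North:34] → Oak (6)
Oak → [Cedar:13 / Orwell:21 / Ivy:26 / North:31] → Cedar (13)
Cedar → [North:25 / Orwell:29 / Ivy:37] → North (25)
North → [Ivy:12 / Orwell:19] → Ivy (12)
Ivy → [Orwell:13] → Orwell (13)
Return Orwell→Fenby: 18.
Total = 6 + 13 + 25 + 12 + 13 + 18 = 87.

87 blocks along Fenby → Oak → Cedar → North → Ivy → Orwell → Fenby.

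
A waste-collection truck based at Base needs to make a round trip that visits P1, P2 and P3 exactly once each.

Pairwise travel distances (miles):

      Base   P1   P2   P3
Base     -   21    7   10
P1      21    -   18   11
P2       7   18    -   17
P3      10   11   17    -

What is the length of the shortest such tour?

There are 3 distinct closed tours to check (reversals are equivalent).
Base→P1→P2→P3→Base: 21+18+17+10 = 66
Base→P1→P3→P2→Base: 21+11+17+7 = 56
Base→P2→P1→P3→Base: 7+18+11+10 = 46
The minimum is 46.
One optimal route: Base → P2 → P1 → P3 → Base (or its reverse).

Minimum total distance: 46 miles.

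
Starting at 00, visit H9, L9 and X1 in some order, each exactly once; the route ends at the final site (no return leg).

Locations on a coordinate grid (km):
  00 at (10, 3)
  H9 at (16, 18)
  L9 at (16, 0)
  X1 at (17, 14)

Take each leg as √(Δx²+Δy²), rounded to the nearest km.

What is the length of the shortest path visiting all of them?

There are 3! = 6 possible orderings.
00→H9→L9→X1: 16+18+14 = 48
00→H9→X1→L9: 16+4+14 = 34
00→L9→H9→X1: 7+18+4 = 29
00→L9→X1→H9: 7+14+4 = 25
00→X1→H9→L9: 13+4+18 = 35
00→X1→L9→H9: 13+14+18 = 45
The minimum is 25.
One shortest path: 00 → L9 → X1 → H9.

Minimum one-way distance = 25 km.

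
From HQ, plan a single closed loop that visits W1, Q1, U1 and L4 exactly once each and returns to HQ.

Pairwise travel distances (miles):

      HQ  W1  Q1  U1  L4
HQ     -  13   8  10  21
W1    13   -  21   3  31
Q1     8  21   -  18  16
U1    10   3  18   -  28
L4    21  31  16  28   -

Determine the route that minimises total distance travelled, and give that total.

Shortest round trip = 68 miles.

With 4 stops there are 4!/2 = 12 distinct round trips (a route and its reverse cost the same).
HQ - W1 - Q1 - U1 - L4 - HQ: 13+21+18+28+21 = 101
HQ - W1 - Q1 - L4 - U1 - HQ: 13+21+16+28+10 = 88
HQ - W1 - U1 - Q1 - L4 - HQ: 13+3+18+16+21 = 71
HQ - W1 - U1 - L4 - Q1 - HQ: 13+3+28+16+8 = 68
HQ - W1 - L4 - Q1 - U1 - HQ: 13+31+16+18+10 = 88
HQ - W1 - L4 - U1 - Q1 - HQ: 13+31+28+18+8 = 98
HQ - Q1 - W1 - U1 - L4 - HQ: 8+21+3+28+21 = 81
HQ - Q1 - W1 - L4 - U1 - HQ: 8+21+31+28+10 = 98
HQ - Q1 - U1 - W1 - L4 - HQ: 8+18+3+31+21 = 81
HQ - Q1 - L4 - W1 - U1 - HQ: 8+16+31+3+10 = 68
HQ - U1 - W1 - Q1 - L4 - HQ: 10+3+21+16+21 = 71
HQ - U1 - Q1 - W1 - L4 - HQ: 10+18+21+31+21 = 101
The minimum is 68.
One optimal route: HQ → W1 → U1 → L4 → Q1 → HQ (or its reverse).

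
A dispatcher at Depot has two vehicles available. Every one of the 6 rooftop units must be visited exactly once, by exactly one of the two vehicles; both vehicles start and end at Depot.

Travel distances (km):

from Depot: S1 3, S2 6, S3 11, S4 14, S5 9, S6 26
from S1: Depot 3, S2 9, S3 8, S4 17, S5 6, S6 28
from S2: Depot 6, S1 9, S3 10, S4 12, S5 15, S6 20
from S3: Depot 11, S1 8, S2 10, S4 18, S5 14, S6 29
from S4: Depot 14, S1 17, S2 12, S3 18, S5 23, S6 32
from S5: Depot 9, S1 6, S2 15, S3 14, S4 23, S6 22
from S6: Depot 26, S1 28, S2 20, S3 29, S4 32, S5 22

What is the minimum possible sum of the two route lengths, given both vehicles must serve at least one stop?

Minimum combined distance: 98 km.

Try each way of splitting the stops between the two vehicles (each non-empty) and, for each split, find the best tour for each vehicle:
  {S1} + {S2, S3, S4, S5, S6}: 6 + 92 = 98
  {S2} + {S1, S3, S4, S5, S6}: 12 + 92 = 104
  {S1, S2} + {S3, S4, S5, S6}: 18 + 92 = 110
  {S3} + {S1, S2, S4, S5, S6}: 22 + 77 = 99
  {S1, S3} + {S2, S4, S5, S6}: 22 + 77 = 99
  {S2, S3} + {S1, S4, S5, S6}: 27 + 77 = 104
  … (31 splits in total)
Best: vehicle 1 Depot → S1 → Depot = 6; vehicle 2 Depot → S3 → S4 → S2 → S6 → S5 → Depot = 92; combined 98.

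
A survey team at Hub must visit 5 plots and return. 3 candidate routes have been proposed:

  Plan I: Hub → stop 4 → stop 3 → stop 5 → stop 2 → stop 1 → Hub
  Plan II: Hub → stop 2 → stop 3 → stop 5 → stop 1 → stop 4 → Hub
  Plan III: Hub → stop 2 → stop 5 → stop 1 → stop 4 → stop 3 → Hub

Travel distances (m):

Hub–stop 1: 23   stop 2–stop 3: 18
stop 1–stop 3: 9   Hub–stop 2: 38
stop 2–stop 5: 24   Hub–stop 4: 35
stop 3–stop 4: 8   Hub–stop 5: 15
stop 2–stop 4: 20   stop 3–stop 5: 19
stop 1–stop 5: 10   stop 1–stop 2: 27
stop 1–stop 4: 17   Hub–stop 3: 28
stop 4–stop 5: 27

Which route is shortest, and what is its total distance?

Shortest is Plan III, total 125 m.

Plan I: 35 + 8 + 19 + 24 + 27 + 23 = 136
Plan II: 38 + 18 + 19 + 10 + 17 + 35 = 137
Plan III: 38 + 24 + 10 + 17 + 8 + 28 = 125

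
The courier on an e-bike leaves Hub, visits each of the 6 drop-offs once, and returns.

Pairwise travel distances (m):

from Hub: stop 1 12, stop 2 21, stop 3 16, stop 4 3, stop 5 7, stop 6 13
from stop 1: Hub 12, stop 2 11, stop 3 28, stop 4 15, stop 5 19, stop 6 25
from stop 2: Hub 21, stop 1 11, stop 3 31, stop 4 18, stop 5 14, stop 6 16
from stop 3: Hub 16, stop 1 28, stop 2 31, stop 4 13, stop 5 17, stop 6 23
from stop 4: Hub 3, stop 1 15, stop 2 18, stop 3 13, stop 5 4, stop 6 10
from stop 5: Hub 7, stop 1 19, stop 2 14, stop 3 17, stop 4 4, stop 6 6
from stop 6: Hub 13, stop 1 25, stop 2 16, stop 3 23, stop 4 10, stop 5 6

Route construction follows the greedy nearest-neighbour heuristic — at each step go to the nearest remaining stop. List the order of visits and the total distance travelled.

From Hub: distances to unvisited — stop 4=3, stop 5=7, stop 1=12, stop 6=13, stop 3=16, stop 2=21. Nearest is stop 4 (3).
From stop 4: distances to unvisited — stop 5=4, stop 6=10, stop 3=13, stop 1=15, stop 2=18. Nearest is stop 5 (4).
From stop 5: distances to unvisited — stop 6=6, stop 2=14, stop 3=17, stop 1=19. Nearest is stop 6 (6).
From stop 6: distances to unvisited — stop 2=16, stop 3=23, stop 1=25. Nearest is stop 2 (16).
From stop 2: distances to unvisited — stop 1=11, stop 3=31. Nearest is stop 1 (11).
From stop 1: distances to unvisited — stop 3=28. Nearest is stop 3 (28).
Return stop 3→Hub: 16.
Total = 3 + 4 + 6 + 16 + 11 + 28 + 16 = 84.

Nearest-neighbour total = 84 m; route Hub → stop 4 → stop 5 → stop 6 → stop 2 → stop 1 → stop 3 → Hub.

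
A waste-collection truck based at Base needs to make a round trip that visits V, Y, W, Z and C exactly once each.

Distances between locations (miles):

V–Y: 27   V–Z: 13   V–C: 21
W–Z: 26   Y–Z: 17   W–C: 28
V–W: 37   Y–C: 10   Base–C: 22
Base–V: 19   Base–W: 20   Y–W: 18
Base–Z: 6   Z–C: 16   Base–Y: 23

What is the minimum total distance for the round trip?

With 5 stops there are 5!/2 = 60 distinct round trips (a route and its reverse cost the same).
Base → V → Y → W → Z → C → Base: 19+27+18+26+16+22 = 128
Base → V → Y → W → C → Z → Base: 19+27+18+28+16+6 = 114
Base → V → Y → Z → W → C → Base: 19+27+17+26+28+22 = 139
Base → V → Y → Z → C → W → Base: 19+27+17+16+28+20 = 127
Base → V → Y → C → W → Z → Base: 19+27+10+28+26+6 = 116
Base → V → Y → C → Z → W → Base: 19+27+10+16+26+20 = 118
Base → V → W → Y → Z → C → Base: 19+37+18+17+16+22 = 129
Base → V → W → Y → C → Z → Base: 19+37+18+10+16+6 = 106
Base → V → W → Z → Y → C → Base: 19+37+26+17+10+22 = 131
Base → V → W → Z → C → Y → Base: 19+37+26+16+10+23 = 131
Base → V → W → C → Y → Z → Base: 19+37+28+10+17+6 = 117
Base → V → W → C → Z → Y → Base: 19+37+28+16+17+23 = 140
Base → V → Z → Y → W → C → Base: 19+13+17+18+28+22 = 117
Base → V → Z → Y → C → W → Base: 19+13+17+10+28+20 = 107
… (46 more)
Base → W → Y → C → V → Z → Base: 20+18+10+21+13+6 = 88  ← best
The minimum is 88.
One optimal route: Base → W → Y → C → V → Z → Base (or its reverse).

88 miles — the shortest possible round trip.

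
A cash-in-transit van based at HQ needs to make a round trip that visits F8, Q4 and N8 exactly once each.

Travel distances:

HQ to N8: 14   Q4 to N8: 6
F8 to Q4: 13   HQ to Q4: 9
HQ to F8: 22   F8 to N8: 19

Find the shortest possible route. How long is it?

Minimum total distance: 55.

There are 3 distinct closed tours to check (reversals are equivalent).
HQ → F8 → Q4 → N8 → HQ: 22+13+6+14 = 55
HQ → F8 → N8 → Q4 → HQ: 22+19+6+9 = 56
HQ → Q4 → F8 → N8 → HQ: 9+13+19+14 = 55
The minimum is 55.
One optimal route: HQ → F8 → Q4 → N8 → HQ (or its reverse).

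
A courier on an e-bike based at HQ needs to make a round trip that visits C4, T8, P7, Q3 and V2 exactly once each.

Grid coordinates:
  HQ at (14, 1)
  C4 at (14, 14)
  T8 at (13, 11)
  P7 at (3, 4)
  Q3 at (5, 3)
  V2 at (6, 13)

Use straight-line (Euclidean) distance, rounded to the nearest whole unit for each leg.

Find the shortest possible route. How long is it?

With 5 stops there are 5!/2 = 60 distinct round trips (a route and its reverse cost the same).
HQ - C4 - T8 - P7 - Q3 - V2 - HQ: 13+3+12+2+10+14 = 54
HQ - C4 - T8 - P7 - V2 - Q3 - HQ: 13+3+12+9+10+9 = 56
HQ - C4 - T8 - Q3 - P7 - V2 - HQ: 13+3+11+2+9+14 = 52
HQ - C4 - T8 - Q3 - V2 - P7 - HQ: 13+3+11+10+9+11 = 57
HQ - C4 - T8 - V2 - P7 - Q3 - HQ: 13+3+7+9+2+9 = 43
HQ - C4 - T8 - V2 - Q3 - P7 - HQ: 13+3+7+10+2+11 = 46
HQ - C4 - P7 - T8 - Q3 - V2 - HQ: 13+15+12+11+10+14 = 75
HQ - C4 - P7 - T8 - V2 - Q3 - HQ: 13+15+12+7+10+9 = 66
HQ - C4 - P7 - Q3 - T8 - V2 - HQ: 13+15+2+11+7+14 = 62
HQ - C4 - P7 - Q3 - V2 - T8 - HQ: 13+15+2+10+7+10 = 57
HQ - C4 - P7 - V2 - T8 - Q3 - HQ: 13+15+9+7+11+9 = 64
HQ - C4 - P7 - V2 - Q3 - T8 - HQ: 13+15+9+10+11+10 = 68
HQ - C4 - Q3 - T8 - P7 - V2 - HQ: 13+14+11+12+9+14 = 73
HQ - C4 - Q3 - T8 - V2 - P7 - HQ: 13+14+11+7+9+11 = 65
… (46 more)
HQ - T8 - C4 - V2 - P7 - Q3 - HQ: 10+3+8+9+2+9 = 41  ← best
The minimum is 41.
One optimal route: HQ → T8 → C4 → V2 → P7 → Q3 → HQ (or its reverse).

41 — the shortest possible round trip.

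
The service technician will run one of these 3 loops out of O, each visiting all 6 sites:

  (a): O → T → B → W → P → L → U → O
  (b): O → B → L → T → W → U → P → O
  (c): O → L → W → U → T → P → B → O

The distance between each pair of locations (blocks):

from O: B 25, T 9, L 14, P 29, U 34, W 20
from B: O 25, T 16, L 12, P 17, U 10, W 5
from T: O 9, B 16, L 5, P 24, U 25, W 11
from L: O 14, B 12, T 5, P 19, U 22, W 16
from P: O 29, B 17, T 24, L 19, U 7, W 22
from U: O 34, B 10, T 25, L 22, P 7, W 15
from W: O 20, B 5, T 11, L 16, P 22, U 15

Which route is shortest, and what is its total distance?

(a): 9 + 16 + 5 + 22 + 19 + 22 + 34 = 127
(b): 25 + 12 + 5 + 11 + 15 + 7 + 29 = 104
(c): 14 + 16 + 15 + 25 + 24 + 17 + 25 = 136

104 blocks — (b) is the shortest.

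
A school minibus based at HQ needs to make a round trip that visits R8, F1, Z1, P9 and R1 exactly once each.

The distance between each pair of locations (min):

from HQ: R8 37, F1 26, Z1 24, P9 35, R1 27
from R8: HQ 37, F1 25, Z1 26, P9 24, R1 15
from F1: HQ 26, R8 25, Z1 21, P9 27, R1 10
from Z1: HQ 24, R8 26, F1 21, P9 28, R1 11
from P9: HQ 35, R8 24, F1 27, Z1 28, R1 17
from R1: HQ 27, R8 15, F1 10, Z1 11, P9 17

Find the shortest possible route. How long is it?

Minimum total distance: 127 min.

There are 60 distinct closed tours to check (reversals are equivalent).
HQ→R8→F1→Z1→P9→R1→HQ: 37+25+21+28+17+27 = 155
HQ→R8→F1→Z1→R1→P9→HQ: 37+25+21+11+17+35 = 146
HQ→R8→F1→P9→Z1→R1→HQ: 37+25+27+28+11+27 = 155
HQ→R8→F1→P9→R1→Z1→HQ: 37+25+27+17+11+24 = 141
HQ→R8→F1→R1→Z1→P9→HQ: 37+25+10+11+28+35 = 146
HQ→R8→F1→R1→P9→Z1→HQ: 37+25+10+17+28+24 = 141
HQ→R8→Z1→F1→P9→R1→HQ: 37+26+21+27+17+27 = 155
HQ→R8→Z1→F1→R1→P9→HQ: 37+26+21+10+17+35 = 146
HQ→R8→Z1→P9→F1→R1→HQ: 37+26+28+27+10+27 = 155
HQ→R8→Z1→P9→R1→F1→HQ: 37+26+28+17+10+26 = 144
HQ→R8→Z1→R1→F1→P9→HQ: 37+26+11+10+27+35 = 146
HQ→R8→Z1→R1→P9→F1→HQ: 37+26+11+17+27+26 = 144
HQ→R8→P9→F1→Z1→R1→HQ: 37+24+27+21+11+27 = 147
HQ→R8→P9→F1→R1→Z1→HQ: 37+24+27+10+11+24 = 133
… (46 more)
HQ→F1→R8→P9→R1→Z1→HQ: 26+25+24+17+11+24 = 127  ← best
The minimum is 127.
One optimal route: HQ → F1 → R8 → P9 → R1 → Z1 → HQ (or its reverse).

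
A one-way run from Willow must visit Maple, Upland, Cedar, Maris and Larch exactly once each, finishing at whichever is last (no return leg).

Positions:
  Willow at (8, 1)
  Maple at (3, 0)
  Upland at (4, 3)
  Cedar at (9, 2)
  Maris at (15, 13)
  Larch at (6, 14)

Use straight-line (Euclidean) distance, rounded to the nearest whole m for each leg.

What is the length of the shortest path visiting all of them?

Shortest open route: 30 m.

There are 5! = 120 possible orderings.
Willow - Maple - Upland - Cedar - Maris - Larch: 5+3+5+13+9 = 35
Willow - Maple - Upland - Cedar - Larch - Maris: 5+3+5+12+9 = 34
Willow - Maple - Upland - Maris - Cedar - Larch: 5+3+15+13+12 = 48
Willow - Maple - Upland - Maris - Larch - Cedar: 5+3+15+9+12 = 44
Willow - Maple - Upland - Larch - Cedar - Maris: 5+3+11+12+13 = 44
Willow - Maple - Upland - Larch - Maris - Cedar: 5+3+11+9+13 = 41
Willow - Maple - Cedar - Upland - Maris - Larch: 5+6+5+15+9 = 40
Willow - Maple - Cedar - Upland - Larch - Maris: 5+6+5+11+9 = 36
Willow - Maple - Cedar - Maris - Upland - Larch: 5+6+13+15+11 = 50
Willow - Maple - Cedar - Maris - Larch - Upland: 5+6+13+9+11 = 44
Willow - Maple - Cedar - Larch - Upland - Maris: 5+6+12+11+15 = 49
Willow - Maple - Cedar - Larch - Maris - Upland: 5+6+12+9+15 = 47
Willow - Maple - Maris - Upland - Cedar - Larch: 5+18+15+5+12 = 55
Willow - Maple - Maris - Upland - Larch - Cedar: 5+18+15+11+12 = 61
… (106 more)
Willow - Cedar - Maple - Upland - Larch - Maris: 1+6+3+11+9 = 30  ← best
The minimum is 30.
One shortest path: Willow → Cedar → Maple → Upland → Larch → Maris.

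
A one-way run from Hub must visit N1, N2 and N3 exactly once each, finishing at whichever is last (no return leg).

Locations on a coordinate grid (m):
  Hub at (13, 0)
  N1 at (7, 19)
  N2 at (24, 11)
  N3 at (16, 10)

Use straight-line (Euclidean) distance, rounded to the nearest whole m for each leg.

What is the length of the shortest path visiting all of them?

Minimum one-way distance = 37 m.

There are 3! = 6 possible orderings.
Hub - N1 - N2 - N3: 20+19+8 = 47
Hub - N1 - N3 - N2: 20+13+8 = 41
Hub - N2 - N1 - N3: 16+19+13 = 48
Hub - N2 - N3 - N1: 16+8+13 = 37
Hub - N3 - N1 - N2: 10+13+19 = 42
Hub - N3 - N2 - N1: 10+8+19 = 37
The minimum is 37.
One shortest path: Hub → N2 → N3 → N1.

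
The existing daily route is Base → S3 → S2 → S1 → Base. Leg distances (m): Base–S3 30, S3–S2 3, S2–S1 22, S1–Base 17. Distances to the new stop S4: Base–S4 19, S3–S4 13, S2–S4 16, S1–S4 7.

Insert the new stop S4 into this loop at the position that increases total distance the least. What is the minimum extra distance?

Minimum extra distance: 1 m, inserting S4 between S2 and S1.

Insertion cost between consecutive stops i–j is d(i,S4) + d(S4,j) − d(i,j):
  between Base and S3: 19 + 13 − 30 = 2
  between S3 and S2: 13 + 16 − 3 = 26
  between S2 and S1: 16 + 7 − 22 = 1
  between S1 and Base: 7 + 19 − 17 = 9
Cheapest insertion is between S2 and S1, adding 1.
New total = 72 + 1 = 73.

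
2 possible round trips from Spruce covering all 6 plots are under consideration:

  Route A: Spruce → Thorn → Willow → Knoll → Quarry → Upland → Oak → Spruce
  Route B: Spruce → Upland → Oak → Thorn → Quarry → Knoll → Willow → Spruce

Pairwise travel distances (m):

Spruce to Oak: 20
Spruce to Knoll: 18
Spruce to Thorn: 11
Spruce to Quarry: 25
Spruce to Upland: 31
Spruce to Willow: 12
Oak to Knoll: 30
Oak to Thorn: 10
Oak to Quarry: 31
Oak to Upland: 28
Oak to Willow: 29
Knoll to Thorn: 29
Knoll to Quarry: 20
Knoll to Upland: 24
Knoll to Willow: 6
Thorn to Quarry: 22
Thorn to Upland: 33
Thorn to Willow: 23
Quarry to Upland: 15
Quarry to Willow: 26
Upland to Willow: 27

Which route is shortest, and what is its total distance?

Shortest is Route A, total 123 m.

Route A: 11 + 23 + 6 + 20 + 15 + 28 + 20 = 123
Route B: 31 + 28 + 10 + 22 + 20 + 6 + 12 = 129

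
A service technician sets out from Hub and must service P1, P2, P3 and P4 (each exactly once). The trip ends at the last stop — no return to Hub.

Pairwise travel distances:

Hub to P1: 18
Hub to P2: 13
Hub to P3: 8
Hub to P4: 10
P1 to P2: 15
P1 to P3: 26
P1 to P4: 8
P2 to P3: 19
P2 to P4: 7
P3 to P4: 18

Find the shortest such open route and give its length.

42 — the minimum one-way total.

There are 4! = 24 possible orderings.
Hub→P1→P2→P3→P4: 18+15+19+18 = 70
Hub→P1→P2→P4→P3: 18+15+7+18 = 58
Hub→P1→P3→P2→P4: 18+26+19+7 = 70
Hub→P1→P3→P4→P2: 18+26+18+7 = 69
Hub→P1→P4→P2→P3: 18+8+7+19 = 52
Hub→P1→P4→P3→P2: 18+8+18+19 = 63
Hub→P2→P1→P3→P4: 13+15+26+18 = 72
Hub→P2→P1→P4→P3: 13+15+8+18 = 54
Hub→P2→P3→P1→P4: 13+19+26+8 = 66
Hub→P2→P3→P4→P1: 13+19+18+8 = 58
Hub→P2→P4→P1→P3: 13+7+8+26 = 54
Hub→P2→P4→P3→P1: 13+7+18+26 = 64
Hub→P3→P1→P2→P4: 8+26+15+7 = 56
Hub→P3→P1→P4→P2: 8+26+8+7 = 49
… (10 more)
Hub→P3→P2→P4→P1: 8+19+7+8 = 42  ← best
The minimum is 42.
One shortest path: Hub → P3 → P2 → P4 → P1.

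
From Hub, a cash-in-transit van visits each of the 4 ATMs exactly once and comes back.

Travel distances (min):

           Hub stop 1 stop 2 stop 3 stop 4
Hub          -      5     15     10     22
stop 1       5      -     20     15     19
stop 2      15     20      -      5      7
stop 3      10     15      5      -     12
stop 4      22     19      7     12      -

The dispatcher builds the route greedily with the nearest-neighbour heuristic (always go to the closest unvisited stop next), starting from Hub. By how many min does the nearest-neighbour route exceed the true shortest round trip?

From Hub: stop 1=5, stop 3=10, stop 2=15, stop 4=22 → choose stop 1 (5).
From stop 1: stop 3=15, stop 4=19, stop 2=20 → choose stop 3 (15).
From stop 3: stop 2=5, stop 4=12 → choose stop 2 (5).
From stop 2: stop 4=7 → choose stop 4 (7).
NN route Hub → stop 1 → stop 3 → stop 2 → stop 4 → Hub costs 54.
Optimal: Hub → stop 1 → stop 4 → stop 2 → stop 3 → Hub costs 46 (by enumerating all 12 distinct tours).
Excess = 54 − 46 = 8.

Excess over optimum: 8 min.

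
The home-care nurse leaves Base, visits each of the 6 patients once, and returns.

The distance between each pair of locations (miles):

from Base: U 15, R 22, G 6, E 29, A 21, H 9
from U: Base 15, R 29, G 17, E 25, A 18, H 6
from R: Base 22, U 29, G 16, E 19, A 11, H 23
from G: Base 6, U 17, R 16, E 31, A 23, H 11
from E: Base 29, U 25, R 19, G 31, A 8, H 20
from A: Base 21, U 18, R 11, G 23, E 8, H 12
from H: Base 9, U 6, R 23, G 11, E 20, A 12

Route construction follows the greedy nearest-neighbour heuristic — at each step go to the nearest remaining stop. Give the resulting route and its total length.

Nearest-neighbour total = 90 miles; route Base → G → H → U → A → E → R → Base.

At Base the remaining stops are G 6, H 9, U 15, A 21, R 22, E 29; go to G.
At G the remaining stops are H 11, R 16, U 17, A 23, E 31; go to H.
At H the remaining stops are U 6, A 12, E 20, R 23; go to U.
At U the remaining stops are A 18, E 25, R 29; go to A.
At A the remaining stops are E 8, R 11; go to E.
At E the remaining stops are R 19; go to R.
Return R→Base: 22.
Total = 6 + 11 + 6 + 18 + 8 + 19 + 22 = 90.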